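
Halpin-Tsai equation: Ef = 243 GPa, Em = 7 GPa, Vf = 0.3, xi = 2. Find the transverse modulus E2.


eta = (Ef/Em - 1)/(Ef/Em + xi) = (34.7143 - 1)/(34.7143 + 2) = 0.9183
E2 = Em*(1+xi*eta*Vf)/(1-eta*Vf) = 14.98 GPa

14.98 GPa


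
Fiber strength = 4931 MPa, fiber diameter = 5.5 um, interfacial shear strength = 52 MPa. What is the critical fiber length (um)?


Lc = sigma_f * d / (2 * tau_i) = 4931 * 5.5 / (2 * 52) = 260.8 um

260.8 um


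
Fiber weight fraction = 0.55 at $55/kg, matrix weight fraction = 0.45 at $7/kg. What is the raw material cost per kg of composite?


Cost = cost_f*Wf + cost_m*Wm = 55*0.55 + 7*0.45 = $33.4/kg

$33.4/kg


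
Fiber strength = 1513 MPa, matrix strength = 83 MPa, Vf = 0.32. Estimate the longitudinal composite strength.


sigma_1 = sigma_f*Vf + sigma_m*(1-Vf) = 1513*0.32 + 83*0.68 = 540.6 MPa

540.6 MPa


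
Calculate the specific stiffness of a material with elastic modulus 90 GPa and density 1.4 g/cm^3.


Specific stiffness = E/rho = 90/1.4 = 64.3 GPa/(g/cm^3)

64.3 GPa/(g/cm^3)


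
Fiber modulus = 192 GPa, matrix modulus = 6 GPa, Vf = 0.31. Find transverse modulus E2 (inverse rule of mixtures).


1/E2 = Vf/Ef + (1-Vf)/Em = 0.31/192 + 0.69/6
E2 = 8.58 GPa

8.58 GPa


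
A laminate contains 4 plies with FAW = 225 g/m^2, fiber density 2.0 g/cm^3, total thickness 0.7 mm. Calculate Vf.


Vf = n * FAW / (rho_f * h * 1000) = 4 * 225 / (2.0 * 0.7 * 1000) = 0.6429

0.6429


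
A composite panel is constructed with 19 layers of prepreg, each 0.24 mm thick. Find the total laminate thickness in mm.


h = n * t_ply = 19 * 0.24 = 4.56 mm

4.56 mm


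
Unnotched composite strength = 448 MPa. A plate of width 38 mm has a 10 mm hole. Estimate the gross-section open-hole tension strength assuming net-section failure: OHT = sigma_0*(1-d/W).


OHT = sigma_0*(1-d/W) = 448*(1-10/38) = 330.1 MPa

330.1 MPa


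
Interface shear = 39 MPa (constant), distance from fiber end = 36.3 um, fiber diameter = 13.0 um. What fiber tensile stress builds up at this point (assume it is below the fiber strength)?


Force balance: sigma_f * (pi*d^2/4) = tau * (pi*d) * x  ->  sigma_f = 4 * tau * x / d
sigma_f = 4 * 39 * 36.3 / 13.0 = 435.6 MPa

435.6 MPa


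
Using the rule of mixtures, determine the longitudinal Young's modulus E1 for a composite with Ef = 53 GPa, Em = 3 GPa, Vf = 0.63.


E1 = Ef*Vf + Em*(1-Vf) = 53*0.63 + 3*0.37 = 34.5 GPa

34.5 GPa


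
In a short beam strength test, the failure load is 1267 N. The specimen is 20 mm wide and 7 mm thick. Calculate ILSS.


ILSS = 3F/(4bh) = 3*1267/(4*20*7) = 6.79 MPa

6.79 MPa


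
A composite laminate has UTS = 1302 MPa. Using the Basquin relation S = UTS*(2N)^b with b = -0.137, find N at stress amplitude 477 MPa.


N = 0.5 * (S/UTS)^(1/b) = 0.5 * (477/1302)^(1/-0.137) = 762.3031 cycles

762.3031 cycles


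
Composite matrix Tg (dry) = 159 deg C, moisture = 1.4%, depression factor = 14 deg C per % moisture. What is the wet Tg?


Tg_wet = Tg_dry - k*moisture = 159 - 14*1.4 = 139.4 deg C

139.4 deg C


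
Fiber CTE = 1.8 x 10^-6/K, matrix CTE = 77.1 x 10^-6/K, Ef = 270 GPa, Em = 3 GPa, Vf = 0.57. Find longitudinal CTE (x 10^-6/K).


E1 = Ef*Vf + Em*(1-Vf) = 155.19
alpha_1 = (alpha_f*Ef*Vf + alpha_m*Em*(1-Vf))/E1 = 2.43 x 10^-6/K

2.43 x 10^-6/K


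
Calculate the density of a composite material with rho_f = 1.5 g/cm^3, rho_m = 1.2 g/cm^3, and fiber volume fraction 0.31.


rho_c = rho_f*Vf + rho_m*(1-Vf) = 1.5*0.31 + 1.2*0.69 = 1.293 g/cm^3

1.293 g/cm^3


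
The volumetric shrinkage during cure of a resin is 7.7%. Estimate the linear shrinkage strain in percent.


Linear shrinkage ≈ vol_shrink/3 = 7.7/3 = 2.567%

2.567%


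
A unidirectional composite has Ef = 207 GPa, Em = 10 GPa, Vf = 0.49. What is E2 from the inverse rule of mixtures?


1/E2 = Vf/Ef + (1-Vf)/Em = 0.49/207 + 0.51/10
E2 = 18.74 GPa

18.74 GPa


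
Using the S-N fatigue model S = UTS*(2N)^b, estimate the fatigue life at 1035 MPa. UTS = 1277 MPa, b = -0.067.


N = 0.5 * (S/UTS)^(1/b) = 0.5 * (1035/1277)^(1/-0.067) = 11.5058 cycles

11.5058 cycles


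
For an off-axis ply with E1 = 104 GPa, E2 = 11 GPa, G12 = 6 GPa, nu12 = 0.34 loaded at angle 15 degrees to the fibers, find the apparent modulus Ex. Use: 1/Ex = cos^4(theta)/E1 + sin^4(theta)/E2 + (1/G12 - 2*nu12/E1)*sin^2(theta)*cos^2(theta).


cos^4(15) = 0.870513, sin^4(15) = 0.004487, sin^2(15)*cos^2(15) = 0.0625
1/G12 - 2*nu12/E1 = 1/6 - 2*0.34/104 = 0.160128 GPa^-1
1/Ex = 0.870513/104 + 0.004487/11 + 0.160128*0.0625 = 0.0187863 GPa^-1
Ex = 53.23 GPa

53.23 GPa


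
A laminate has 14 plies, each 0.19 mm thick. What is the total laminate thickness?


h = n * t_ply = 14 * 0.19 = 2.66 mm

2.66 mm


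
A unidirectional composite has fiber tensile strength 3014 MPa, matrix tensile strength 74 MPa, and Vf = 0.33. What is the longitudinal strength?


sigma_1 = sigma_f*Vf + sigma_m*(1-Vf) = 3014*0.33 + 74*0.67 = 1044.2 MPa

1044.2 MPa


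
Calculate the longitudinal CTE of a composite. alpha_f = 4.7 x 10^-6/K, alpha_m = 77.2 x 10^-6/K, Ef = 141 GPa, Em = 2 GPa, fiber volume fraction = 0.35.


E1 = Ef*Vf + Em*(1-Vf) = 50.65
alpha_1 = (alpha_f*Ef*Vf + alpha_m*Em*(1-Vf))/E1 = 6.56 x 10^-6/K

6.56 x 10^-6/K


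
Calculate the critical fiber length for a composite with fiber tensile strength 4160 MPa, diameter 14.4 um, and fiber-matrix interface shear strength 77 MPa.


Lc = sigma_f * d / (2 * tau_i) = 4160 * 14.4 / (2 * 77) = 389.0 um

389.0 um


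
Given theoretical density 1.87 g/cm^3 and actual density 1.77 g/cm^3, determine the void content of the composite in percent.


Void% = (rho_theo - rho_actual)/rho_theo * 100 = (1.87 - 1.77)/1.87 * 100 = 5.35%

5.35%


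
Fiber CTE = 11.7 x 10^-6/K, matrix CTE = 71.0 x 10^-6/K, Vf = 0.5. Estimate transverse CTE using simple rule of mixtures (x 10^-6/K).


alpha_2 = alpha_f*Vf + alpha_m*(1-Vf) = 11.7*0.5 + 71.0*0.5 = 41.4 x 10^-6/K

41.4 x 10^-6/K


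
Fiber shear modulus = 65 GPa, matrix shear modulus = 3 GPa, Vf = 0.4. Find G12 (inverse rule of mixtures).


1/G12 = Vf/Gf + (1-Vf)/Gm = 0.4/65 + 0.6/3
G12 = 4.85 GPa

4.85 GPa


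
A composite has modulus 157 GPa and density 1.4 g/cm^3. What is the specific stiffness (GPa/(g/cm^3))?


Specific stiffness = E/rho = 157/1.4 = 112.1 GPa/(g/cm^3)

112.1 GPa/(g/cm^3)


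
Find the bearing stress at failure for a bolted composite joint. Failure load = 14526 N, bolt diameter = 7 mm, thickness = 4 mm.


sigma_br = F/(d*h) = 14526/(7*4) = 518.8 MPa

518.8 MPa


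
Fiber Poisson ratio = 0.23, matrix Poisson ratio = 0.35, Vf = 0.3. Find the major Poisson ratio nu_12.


nu_12 = nu_f*Vf + nu_m*(1-Vf) = 0.23*0.3 + 0.35*0.7 = 0.314

0.314


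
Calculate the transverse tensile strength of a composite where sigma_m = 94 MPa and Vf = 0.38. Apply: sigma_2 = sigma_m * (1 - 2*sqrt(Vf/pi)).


factor = 1 - 2*sqrt(0.38/pi) = 0.3044
sigma_2 = 94 * 0.3044 = 28.62 MPa

28.62 MPa


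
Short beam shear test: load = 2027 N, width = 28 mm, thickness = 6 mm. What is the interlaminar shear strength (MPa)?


ILSS = 3F/(4bh) = 3*2027/(4*28*6) = 9.05 MPa

9.05 MPa


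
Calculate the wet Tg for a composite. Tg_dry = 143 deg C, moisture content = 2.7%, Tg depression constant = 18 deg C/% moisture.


Tg_wet = Tg_dry - k*moisture = 143 - 18*2.7 = 94.4 deg C

94.4 deg C


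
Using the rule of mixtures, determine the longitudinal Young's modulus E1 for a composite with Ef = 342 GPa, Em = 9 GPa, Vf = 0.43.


E1 = Ef*Vf + Em*(1-Vf) = 342*0.43 + 9*0.57 = 152.19 GPa

152.19 GPa


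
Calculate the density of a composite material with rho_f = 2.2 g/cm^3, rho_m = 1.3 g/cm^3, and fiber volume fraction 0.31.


rho_c = rho_f*Vf + rho_m*(1-Vf) = 2.2*0.31 + 1.3*0.69 = 1.579 g/cm^3

1.579 g/cm^3


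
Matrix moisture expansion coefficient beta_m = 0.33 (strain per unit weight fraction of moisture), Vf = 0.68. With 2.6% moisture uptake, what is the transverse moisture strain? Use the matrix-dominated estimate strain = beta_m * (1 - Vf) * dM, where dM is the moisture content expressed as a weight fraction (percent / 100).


dM = 2.6/100 = 0.026
strain = beta_m * (1-Vf) * dM = 0.33 * 0.32 * 0.026 = 0.0027456

0.0027456


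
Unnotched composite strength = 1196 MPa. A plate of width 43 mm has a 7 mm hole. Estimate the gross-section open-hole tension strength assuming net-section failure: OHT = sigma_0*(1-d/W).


OHT = sigma_0*(1-d/W) = 1196*(1-7/43) = 1001.3 MPa

1001.3 MPa


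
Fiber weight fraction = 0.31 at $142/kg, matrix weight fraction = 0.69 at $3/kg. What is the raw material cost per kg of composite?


Cost = cost_f*Wf + cost_m*Wm = 142*0.31 + 3*0.69 = $46.09/kg

$46.09/kg


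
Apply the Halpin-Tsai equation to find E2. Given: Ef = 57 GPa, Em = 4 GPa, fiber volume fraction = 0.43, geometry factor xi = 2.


eta = (Ef/Em - 1)/(Ef/Em + xi) = (14.25 - 1)/(14.25 + 2) = 0.8154
E2 = Em*(1+xi*eta*Vf)/(1-eta*Vf) = 10.48 GPa

10.48 GPa


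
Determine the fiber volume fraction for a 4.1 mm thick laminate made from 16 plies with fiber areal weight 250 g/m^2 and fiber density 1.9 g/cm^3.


Vf = n * FAW / (rho_f * h * 1000) = 16 * 250 / (1.9 * 4.1 * 1000) = 0.5135

0.5135


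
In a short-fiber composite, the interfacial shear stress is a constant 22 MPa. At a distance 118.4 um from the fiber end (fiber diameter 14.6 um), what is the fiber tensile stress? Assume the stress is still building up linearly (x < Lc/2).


Force balance: sigma_f * (pi*d^2/4) = tau * (pi*d) * x  ->  sigma_f = 4 * tau * x / d
sigma_f = 4 * 22 * 118.4 / 14.6 = 713.6 MPa

713.6 MPa


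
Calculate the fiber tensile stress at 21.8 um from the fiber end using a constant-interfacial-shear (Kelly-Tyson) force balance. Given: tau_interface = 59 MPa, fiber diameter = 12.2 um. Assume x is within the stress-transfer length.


Force balance: sigma_f * (pi*d^2/4) = tau * (pi*d) * x  ->  sigma_f = 4 * tau * x / d
sigma_f = 4 * 59 * 21.8 / 12.2 = 421.7 MPa

421.7 MPa


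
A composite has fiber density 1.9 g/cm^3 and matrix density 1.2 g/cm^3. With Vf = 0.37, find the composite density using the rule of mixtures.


rho_c = rho_f*Vf + rho_m*(1-Vf) = 1.9*0.37 + 1.2*0.63 = 1.459 g/cm^3

1.459 g/cm^3


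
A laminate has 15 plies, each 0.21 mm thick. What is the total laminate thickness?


h = n * t_ply = 15 * 0.21 = 3.15 mm

3.15 mm


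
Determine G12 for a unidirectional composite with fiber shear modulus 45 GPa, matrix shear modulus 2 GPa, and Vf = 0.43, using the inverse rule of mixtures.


1/G12 = Vf/Gf + (1-Vf)/Gm = 0.43/45 + 0.57/2
G12 = 3.39 GPa

3.39 GPa


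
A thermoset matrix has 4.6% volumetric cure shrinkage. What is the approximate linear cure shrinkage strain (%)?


Linear shrinkage ≈ vol_shrink/3 = 4.6/3 = 1.533%

1.533%


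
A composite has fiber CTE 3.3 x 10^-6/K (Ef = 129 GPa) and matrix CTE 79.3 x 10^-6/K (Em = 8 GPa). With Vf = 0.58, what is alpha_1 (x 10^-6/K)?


E1 = Ef*Vf + Em*(1-Vf) = 78.18
alpha_1 = (alpha_f*Ef*Vf + alpha_m*Em*(1-Vf))/E1 = 6.57 x 10^-6/K

6.57 x 10^-6/K


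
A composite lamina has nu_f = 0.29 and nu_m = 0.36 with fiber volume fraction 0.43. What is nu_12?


nu_12 = nu_f*Vf + nu_m*(1-Vf) = 0.29*0.43 + 0.36*0.57 = 0.3299

0.3299


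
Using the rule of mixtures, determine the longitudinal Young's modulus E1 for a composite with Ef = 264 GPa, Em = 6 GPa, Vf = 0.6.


E1 = Ef*Vf + Em*(1-Vf) = 264*0.6 + 6*0.4 = 160.8 GPa

160.8 GPa


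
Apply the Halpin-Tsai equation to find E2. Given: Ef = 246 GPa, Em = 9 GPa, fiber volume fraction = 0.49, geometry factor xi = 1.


eta = (Ef/Em - 1)/(Ef/Em + xi) = (27.3333 - 1)/(27.3333 + 1) = 0.9294
E2 = Em*(1+xi*eta*Vf)/(1-eta*Vf) = 24.05 GPa

24.05 GPa


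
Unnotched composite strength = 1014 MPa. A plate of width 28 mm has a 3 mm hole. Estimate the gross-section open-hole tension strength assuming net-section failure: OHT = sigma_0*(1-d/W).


OHT = sigma_0*(1-d/W) = 1014*(1-3/28) = 905.4 MPa

905.4 MPa


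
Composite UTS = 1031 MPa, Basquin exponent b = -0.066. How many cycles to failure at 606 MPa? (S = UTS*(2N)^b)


N = 0.5 * (S/UTS)^(1/b) = 0.5 * (606/1031)^(1/-0.066) = 1569.3803 cycles

1569.3803 cycles


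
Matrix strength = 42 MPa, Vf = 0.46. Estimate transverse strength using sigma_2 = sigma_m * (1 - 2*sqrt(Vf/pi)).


factor = 1 - 2*sqrt(0.46/pi) = 0.2347
sigma_2 = 42 * 0.2347 = 9.86 MPa

9.86 MPa


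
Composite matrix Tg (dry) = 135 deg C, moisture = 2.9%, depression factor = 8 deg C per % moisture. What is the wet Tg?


Tg_wet = Tg_dry - k*moisture = 135 - 8*2.9 = 111.8 deg C

111.8 deg C


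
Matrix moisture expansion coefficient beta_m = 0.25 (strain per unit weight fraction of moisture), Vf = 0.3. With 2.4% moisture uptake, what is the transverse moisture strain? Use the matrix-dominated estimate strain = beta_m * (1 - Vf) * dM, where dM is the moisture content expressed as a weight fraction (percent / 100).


dM = 2.4/100 = 0.024
strain = beta_m * (1-Vf) * dM = 0.25 * 0.7 * 0.024 = 0.0042

0.0042


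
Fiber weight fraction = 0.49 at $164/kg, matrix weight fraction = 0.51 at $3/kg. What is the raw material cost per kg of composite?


Cost = cost_f*Wf + cost_m*Wm = 164*0.49 + 3*0.51 = $81.89/kg

$81.89/kg


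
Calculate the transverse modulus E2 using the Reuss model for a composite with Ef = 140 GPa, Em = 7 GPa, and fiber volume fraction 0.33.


1/E2 = Vf/Ef + (1-Vf)/Em = 0.33/140 + 0.67/7
E2 = 10.2 GPa

10.2 GPa


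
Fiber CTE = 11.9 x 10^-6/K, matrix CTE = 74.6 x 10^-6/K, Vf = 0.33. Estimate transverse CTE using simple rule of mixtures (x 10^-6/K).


alpha_2 = alpha_f*Vf + alpha_m*(1-Vf) = 11.9*0.33 + 74.6*0.67 = 53.9 x 10^-6/K

53.9 x 10^-6/K


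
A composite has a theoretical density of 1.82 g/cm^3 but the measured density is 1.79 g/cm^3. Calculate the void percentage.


Void% = (rho_theo - rho_actual)/rho_theo * 100 = (1.82 - 1.79)/1.82 * 100 = 1.65%

1.65%


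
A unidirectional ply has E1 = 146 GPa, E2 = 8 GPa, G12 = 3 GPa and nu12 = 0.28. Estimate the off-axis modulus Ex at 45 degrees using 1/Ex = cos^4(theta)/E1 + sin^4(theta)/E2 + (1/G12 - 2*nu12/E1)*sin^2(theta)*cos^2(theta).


cos^4(45) = 0.25, sin^4(45) = 0.25, sin^2(45)*cos^2(45) = 0.25
1/G12 - 2*nu12/E1 = 1/3 - 2*0.28/146 = 0.329498 GPa^-1
1/Ex = 0.25/146 + 0.25/8 + 0.329498*0.25 = 0.1153368 GPa^-1
Ex = 8.67 GPa

8.67 GPa


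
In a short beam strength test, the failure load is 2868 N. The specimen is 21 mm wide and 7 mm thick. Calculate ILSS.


ILSS = 3F/(4bh) = 3*2868/(4*21*7) = 14.63 MPa

14.63 MPa


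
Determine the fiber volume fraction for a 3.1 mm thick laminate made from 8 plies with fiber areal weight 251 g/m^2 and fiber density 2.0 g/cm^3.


Vf = n * FAW / (rho_f * h * 1000) = 8 * 251 / (2.0 * 3.1 * 1000) = 0.3239

0.3239


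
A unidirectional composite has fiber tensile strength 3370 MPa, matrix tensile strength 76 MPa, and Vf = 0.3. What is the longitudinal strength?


sigma_1 = sigma_f*Vf + sigma_m*(1-Vf) = 3370*0.3 + 76*0.7 = 1064.2 MPa

1064.2 MPa


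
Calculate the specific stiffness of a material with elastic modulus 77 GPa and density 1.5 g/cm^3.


Specific stiffness = E/rho = 77/1.5 = 51.3 GPa/(g/cm^3)

51.3 GPa/(g/cm^3)


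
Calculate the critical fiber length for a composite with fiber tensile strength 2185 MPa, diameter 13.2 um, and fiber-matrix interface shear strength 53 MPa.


Lc = sigma_f * d / (2 * tau_i) = 2185 * 13.2 / (2 * 53) = 272.1 um

272.1 um


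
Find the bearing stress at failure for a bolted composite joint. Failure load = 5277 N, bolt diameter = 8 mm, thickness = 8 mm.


sigma_br = F/(d*h) = 5277/(8*8) = 82.5 MPa

82.5 MPa


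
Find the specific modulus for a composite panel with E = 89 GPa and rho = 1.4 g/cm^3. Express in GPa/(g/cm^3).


Specific stiffness = E/rho = 89/1.4 = 63.6 GPa/(g/cm^3)

63.6 GPa/(g/cm^3)


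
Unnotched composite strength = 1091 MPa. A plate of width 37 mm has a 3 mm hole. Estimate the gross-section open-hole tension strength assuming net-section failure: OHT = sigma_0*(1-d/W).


OHT = sigma_0*(1-d/W) = 1091*(1-3/37) = 1002.5 MPa

1002.5 MPa


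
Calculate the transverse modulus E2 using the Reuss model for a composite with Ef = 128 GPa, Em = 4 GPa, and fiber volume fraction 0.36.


1/E2 = Vf/Ef + (1-Vf)/Em = 0.36/128 + 0.64/4
E2 = 6.14 GPa

6.14 GPa


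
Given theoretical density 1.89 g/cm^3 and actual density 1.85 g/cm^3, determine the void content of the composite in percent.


Void% = (rho_theo - rho_actual)/rho_theo * 100 = (1.89 - 1.85)/1.89 * 100 = 2.12%

2.12%


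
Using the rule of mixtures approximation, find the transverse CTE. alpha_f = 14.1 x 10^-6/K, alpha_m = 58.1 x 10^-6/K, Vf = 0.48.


alpha_2 = alpha_f*Vf + alpha_m*(1-Vf) = 14.1*0.48 + 58.1*0.52 = 37.0 x 10^-6/K

37.0 x 10^-6/K


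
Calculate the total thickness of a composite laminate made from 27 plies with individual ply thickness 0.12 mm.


h = n * t_ply = 27 * 0.12 = 3.24 mm

3.24 mm


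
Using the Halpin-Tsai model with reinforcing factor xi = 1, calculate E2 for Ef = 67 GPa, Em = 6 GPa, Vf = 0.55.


eta = (Ef/Em - 1)/(Ef/Em + xi) = (11.1667 - 1)/(11.1667 + 1) = 0.8356
E2 = Em*(1+xi*eta*Vf)/(1-eta*Vf) = 16.21 GPa

16.21 GPa


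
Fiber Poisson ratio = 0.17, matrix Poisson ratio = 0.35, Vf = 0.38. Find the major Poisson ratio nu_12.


nu_12 = nu_f*Vf + nu_m*(1-Vf) = 0.17*0.38 + 0.35*0.62 = 0.2816

0.2816


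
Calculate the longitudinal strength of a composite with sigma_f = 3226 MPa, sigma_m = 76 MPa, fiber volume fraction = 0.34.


sigma_1 = sigma_f*Vf + sigma_m*(1-Vf) = 3226*0.34 + 76*0.66 = 1147.0 MPa

1147.0 MPa


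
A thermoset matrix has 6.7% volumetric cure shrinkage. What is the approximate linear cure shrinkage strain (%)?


Linear shrinkage ≈ vol_shrink/3 = 6.7/3 = 2.233%

2.233%


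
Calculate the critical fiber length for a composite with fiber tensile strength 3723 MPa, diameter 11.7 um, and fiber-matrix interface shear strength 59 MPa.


Lc = sigma_f * d / (2 * tau_i) = 3723 * 11.7 / (2 * 59) = 369.1 um

369.1 um


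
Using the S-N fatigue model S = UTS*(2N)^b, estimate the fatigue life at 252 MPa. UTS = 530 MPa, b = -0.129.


N = 0.5 * (S/UTS)^(1/b) = 0.5 * (252/530)^(1/-0.129) = 159.1767 cycles

159.1767 cycles


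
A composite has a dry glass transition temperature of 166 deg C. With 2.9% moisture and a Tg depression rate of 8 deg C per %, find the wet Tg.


Tg_wet = Tg_dry - k*moisture = 166 - 8*2.9 = 142.8 deg C

142.8 deg C


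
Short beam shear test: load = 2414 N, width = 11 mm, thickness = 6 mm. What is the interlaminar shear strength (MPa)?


ILSS = 3F/(4bh) = 3*2414/(4*11*6) = 27.43 MPa

27.43 MPa


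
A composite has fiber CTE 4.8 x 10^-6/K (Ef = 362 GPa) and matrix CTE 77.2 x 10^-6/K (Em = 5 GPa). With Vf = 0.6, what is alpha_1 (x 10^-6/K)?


E1 = Ef*Vf + Em*(1-Vf) = 219.2
alpha_1 = (alpha_f*Ef*Vf + alpha_m*Em*(1-Vf))/E1 = 5.46 x 10^-6/K

5.46 x 10^-6/K


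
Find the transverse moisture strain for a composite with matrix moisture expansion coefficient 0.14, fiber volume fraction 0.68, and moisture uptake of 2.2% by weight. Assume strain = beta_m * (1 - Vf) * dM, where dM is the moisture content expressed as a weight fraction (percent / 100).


dM = 2.2/100 = 0.022
strain = beta_m * (1-Vf) * dM = 0.14 * 0.32 * 0.022 = 0.0009856

0.0009856


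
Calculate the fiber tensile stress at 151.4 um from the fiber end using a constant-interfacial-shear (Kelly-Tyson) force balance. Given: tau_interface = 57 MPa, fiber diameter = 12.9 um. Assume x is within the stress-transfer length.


Force balance: sigma_f * (pi*d^2/4) = tau * (pi*d) * x  ->  sigma_f = 4 * tau * x / d
sigma_f = 4 * 57 * 151.4 / 12.9 = 2675.9 MPa

2675.9 MPa


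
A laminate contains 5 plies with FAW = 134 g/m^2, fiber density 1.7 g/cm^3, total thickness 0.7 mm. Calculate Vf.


Vf = n * FAW / (rho_f * h * 1000) = 5 * 134 / (1.7 * 0.7 * 1000) = 0.563

0.563


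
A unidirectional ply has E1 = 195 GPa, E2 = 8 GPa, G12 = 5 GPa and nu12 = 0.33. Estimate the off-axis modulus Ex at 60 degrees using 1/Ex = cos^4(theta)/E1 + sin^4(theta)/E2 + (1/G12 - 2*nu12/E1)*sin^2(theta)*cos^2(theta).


cos^4(60) = 0.0625, sin^4(60) = 0.5625, sin^2(60)*cos^2(60) = 0.1875
1/G12 - 2*nu12/E1 = 1/5 - 2*0.33/195 = 0.196615 GPa^-1
1/Ex = 0.0625/195 + 0.5625/8 + 0.196615*0.1875 = 0.1074984 GPa^-1
Ex = 9.3 GPa

9.3 GPa


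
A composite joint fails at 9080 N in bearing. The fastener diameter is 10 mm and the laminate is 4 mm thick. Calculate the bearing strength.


sigma_br = F/(d*h) = 9080/(10*4) = 227.0 MPa

227.0 MPa


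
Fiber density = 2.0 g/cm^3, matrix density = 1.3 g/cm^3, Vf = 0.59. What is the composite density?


rho_c = rho_f*Vf + rho_m*(1-Vf) = 2.0*0.59 + 1.3*0.41 = 1.713 g/cm^3

1.713 g/cm^3


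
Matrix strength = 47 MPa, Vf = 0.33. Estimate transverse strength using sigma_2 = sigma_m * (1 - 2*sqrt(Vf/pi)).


factor = 1 - 2*sqrt(0.33/pi) = 0.3518
sigma_2 = 47 * 0.3518 = 16.53 MPa

16.53 MPa


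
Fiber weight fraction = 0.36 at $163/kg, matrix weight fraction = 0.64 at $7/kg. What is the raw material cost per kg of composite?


Cost = cost_f*Wf + cost_m*Wm = 163*0.36 + 7*0.64 = $63.16/kg

$63.16/kg


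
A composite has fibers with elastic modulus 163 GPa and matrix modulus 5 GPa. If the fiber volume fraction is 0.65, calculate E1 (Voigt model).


E1 = Ef*Vf + Em*(1-Vf) = 163*0.65 + 5*0.35 = 107.7 GPa

107.7 GPa


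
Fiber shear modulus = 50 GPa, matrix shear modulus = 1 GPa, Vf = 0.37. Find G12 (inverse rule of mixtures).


1/G12 = Vf/Gf + (1-Vf)/Gm = 0.37/50 + 0.63/1
G12 = 1.57 GPa

1.57 GPa


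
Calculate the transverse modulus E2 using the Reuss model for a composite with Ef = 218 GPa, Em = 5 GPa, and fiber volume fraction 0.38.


1/E2 = Vf/Ef + (1-Vf)/Em = 0.38/218 + 0.62/5
E2 = 7.95 GPa

7.95 GPa


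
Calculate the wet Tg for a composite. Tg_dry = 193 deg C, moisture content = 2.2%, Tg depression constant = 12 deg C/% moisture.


Tg_wet = Tg_dry - k*moisture = 193 - 12*2.2 = 166.6 deg C

166.6 deg C


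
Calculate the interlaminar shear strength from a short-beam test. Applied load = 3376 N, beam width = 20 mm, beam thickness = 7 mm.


ILSS = 3F/(4bh) = 3*3376/(4*20*7) = 18.09 MPa

18.09 MPa


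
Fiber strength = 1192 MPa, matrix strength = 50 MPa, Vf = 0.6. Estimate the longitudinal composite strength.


sigma_1 = sigma_f*Vf + sigma_m*(1-Vf) = 1192*0.6 + 50*0.4 = 735.2 MPa

735.2 MPa


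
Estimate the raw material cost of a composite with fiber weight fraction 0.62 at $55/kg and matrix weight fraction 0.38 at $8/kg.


Cost = cost_f*Wf + cost_m*Wm = 55*0.62 + 8*0.38 = $37.14/kg

$37.14/kg


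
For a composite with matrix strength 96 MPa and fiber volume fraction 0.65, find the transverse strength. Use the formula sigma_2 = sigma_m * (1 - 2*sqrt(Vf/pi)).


factor = 1 - 2*sqrt(0.65/pi) = 0.0903
sigma_2 = 96 * 0.0903 = 8.67 MPa

8.67 MPa


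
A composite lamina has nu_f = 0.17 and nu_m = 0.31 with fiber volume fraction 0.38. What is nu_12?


nu_12 = nu_f*Vf + nu_m*(1-Vf) = 0.17*0.38 + 0.31*0.62 = 0.2568

0.2568


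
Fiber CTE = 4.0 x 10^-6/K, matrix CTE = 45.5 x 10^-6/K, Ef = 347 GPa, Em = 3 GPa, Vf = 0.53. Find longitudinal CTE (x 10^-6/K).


E1 = Ef*Vf + Em*(1-Vf) = 185.32
alpha_1 = (alpha_f*Ef*Vf + alpha_m*Em*(1-Vf))/E1 = 4.32 x 10^-6/K

4.32 x 10^-6/K


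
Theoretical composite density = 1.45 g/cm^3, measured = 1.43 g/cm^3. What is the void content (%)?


Void% = (rho_theo - rho_actual)/rho_theo * 100 = (1.45 - 1.43)/1.45 * 100 = 1.38%

1.38%


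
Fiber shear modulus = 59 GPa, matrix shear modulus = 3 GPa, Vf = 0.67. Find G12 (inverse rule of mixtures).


1/G12 = Vf/Gf + (1-Vf)/Gm = 0.67/59 + 0.33/3
G12 = 8.24 GPa

8.24 GPa


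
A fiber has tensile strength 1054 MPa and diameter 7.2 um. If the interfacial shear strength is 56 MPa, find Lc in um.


Lc = sigma_f * d / (2 * tau_i) = 1054 * 7.2 / (2 * 56) = 67.8 um

67.8 um


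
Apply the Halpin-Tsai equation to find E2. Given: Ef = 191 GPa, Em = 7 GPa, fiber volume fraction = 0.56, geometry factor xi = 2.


eta = (Ef/Em - 1)/(Ef/Em + xi) = (27.2857 - 1)/(27.2857 + 2) = 0.8976
E2 = Em*(1+xi*eta*Vf)/(1-eta*Vf) = 28.22 GPa

28.22 GPa


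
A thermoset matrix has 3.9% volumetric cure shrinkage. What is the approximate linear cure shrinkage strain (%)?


Linear shrinkage ≈ vol_shrink/3 = 3.9/3 = 1.3%

1.3%


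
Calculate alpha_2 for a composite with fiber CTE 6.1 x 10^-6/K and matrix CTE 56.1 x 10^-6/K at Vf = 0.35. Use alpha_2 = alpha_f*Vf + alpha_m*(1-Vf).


alpha_2 = alpha_f*Vf + alpha_m*(1-Vf) = 6.1*0.35 + 56.1*0.65 = 38.6 x 10^-6/K

38.6 x 10^-6/K


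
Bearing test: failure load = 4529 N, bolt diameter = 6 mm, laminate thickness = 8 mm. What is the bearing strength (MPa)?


sigma_br = F/(d*h) = 4529/(6*8) = 94.4 MPa

94.4 MPa


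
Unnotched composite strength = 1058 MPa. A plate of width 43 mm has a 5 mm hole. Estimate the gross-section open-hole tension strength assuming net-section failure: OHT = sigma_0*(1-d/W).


OHT = sigma_0*(1-d/W) = 1058*(1-5/43) = 935.0 MPa

935.0 MPa


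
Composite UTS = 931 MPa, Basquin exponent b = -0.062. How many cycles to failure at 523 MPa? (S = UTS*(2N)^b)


N = 0.5 * (S/UTS)^(1/b) = 0.5 * (523/931)^(1/-0.062) = 5475.8778 cycles

5475.8778 cycles


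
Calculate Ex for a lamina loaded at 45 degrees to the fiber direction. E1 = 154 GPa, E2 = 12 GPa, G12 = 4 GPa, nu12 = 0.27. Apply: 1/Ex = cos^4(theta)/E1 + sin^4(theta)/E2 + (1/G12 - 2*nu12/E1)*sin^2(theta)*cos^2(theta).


cos^4(45) = 0.25, sin^4(45) = 0.25, sin^2(45)*cos^2(45) = 0.25
1/G12 - 2*nu12/E1 = 1/4 - 2*0.27/154 = 0.246494 GPa^-1
1/Ex = 0.25/154 + 0.25/12 + 0.246494*0.25 = 0.0840801 GPa^-1
Ex = 11.89 GPa

11.89 GPa


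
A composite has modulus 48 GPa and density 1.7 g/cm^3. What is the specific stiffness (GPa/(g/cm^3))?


Specific stiffness = E/rho = 48/1.7 = 28.2 GPa/(g/cm^3)

28.2 GPa/(g/cm^3)


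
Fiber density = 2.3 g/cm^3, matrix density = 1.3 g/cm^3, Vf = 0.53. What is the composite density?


rho_c = rho_f*Vf + rho_m*(1-Vf) = 2.3*0.53 + 1.3*0.47 = 1.83 g/cm^3

1.83 g/cm^3


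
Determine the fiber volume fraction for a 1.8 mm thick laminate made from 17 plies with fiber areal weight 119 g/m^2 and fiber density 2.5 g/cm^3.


Vf = n * FAW / (rho_f * h * 1000) = 17 * 119 / (2.5 * 1.8 * 1000) = 0.4496

0.4496


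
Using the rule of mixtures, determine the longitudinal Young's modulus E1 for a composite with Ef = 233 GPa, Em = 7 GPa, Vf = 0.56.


E1 = Ef*Vf + Em*(1-Vf) = 233*0.56 + 7*0.44 = 133.56 GPa

133.56 GPa


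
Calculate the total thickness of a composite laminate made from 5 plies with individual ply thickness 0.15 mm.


h = n * t_ply = 5 * 0.15 = 0.75 mm

0.75 mm


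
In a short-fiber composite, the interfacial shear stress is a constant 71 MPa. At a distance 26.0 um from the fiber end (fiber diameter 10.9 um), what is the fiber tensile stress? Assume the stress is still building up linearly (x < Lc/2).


Force balance: sigma_f * (pi*d^2/4) = tau * (pi*d) * x  ->  sigma_f = 4 * tau * x / d
sigma_f = 4 * 71 * 26.0 / 10.9 = 677.4 MPa

677.4 MPa


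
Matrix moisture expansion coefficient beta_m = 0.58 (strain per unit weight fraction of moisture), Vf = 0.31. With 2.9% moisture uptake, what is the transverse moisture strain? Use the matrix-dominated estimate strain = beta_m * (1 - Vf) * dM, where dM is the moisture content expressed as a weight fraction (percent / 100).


dM = 2.9/100 = 0.029
strain = beta_m * (1-Vf) * dM = 0.58 * 0.69 * 0.029 = 0.0116058

0.0116058


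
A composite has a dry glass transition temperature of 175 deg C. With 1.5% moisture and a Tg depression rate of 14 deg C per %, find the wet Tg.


Tg_wet = Tg_dry - k*moisture = 175 - 14*1.5 = 154.0 deg C

154.0 deg C


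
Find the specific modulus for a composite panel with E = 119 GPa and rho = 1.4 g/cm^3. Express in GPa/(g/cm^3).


Specific stiffness = E/rho = 119/1.4 = 85.0 GPa/(g/cm^3)

85.0 GPa/(g/cm^3)


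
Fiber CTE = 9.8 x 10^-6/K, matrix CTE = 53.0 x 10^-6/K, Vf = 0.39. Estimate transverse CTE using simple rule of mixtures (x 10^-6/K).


alpha_2 = alpha_f*Vf + alpha_m*(1-Vf) = 9.8*0.39 + 53.0*0.61 = 36.2 x 10^-6/K

36.2 x 10^-6/K


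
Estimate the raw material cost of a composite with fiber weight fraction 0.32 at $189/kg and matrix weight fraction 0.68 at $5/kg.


Cost = cost_f*Wf + cost_m*Wm = 189*0.32 + 5*0.68 = $63.88/kg

$63.88/kg


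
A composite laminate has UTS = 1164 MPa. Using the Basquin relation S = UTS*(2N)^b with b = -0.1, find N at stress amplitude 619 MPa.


N = 0.5 * (S/UTS)^(1/b) = 0.5 * (619/1164)^(1/-0.1) = 276.4352 cycles

276.4352 cycles


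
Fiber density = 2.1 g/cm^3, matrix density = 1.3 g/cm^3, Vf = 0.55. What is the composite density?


rho_c = rho_f*Vf + rho_m*(1-Vf) = 2.1*0.55 + 1.3*0.45 = 1.74 g/cm^3

1.74 g/cm^3


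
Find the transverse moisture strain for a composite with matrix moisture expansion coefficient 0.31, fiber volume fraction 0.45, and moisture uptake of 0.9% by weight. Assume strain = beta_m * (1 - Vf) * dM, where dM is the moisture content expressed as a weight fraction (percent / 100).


dM = 0.9/100 = 0.009
strain = beta_m * (1-Vf) * dM = 0.31 * 0.55 * 0.009 = 0.0015345

0.0015345


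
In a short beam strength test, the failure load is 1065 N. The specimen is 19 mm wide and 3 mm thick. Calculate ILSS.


ILSS = 3F/(4bh) = 3*1065/(4*19*3) = 14.01 MPa

14.01 MPa


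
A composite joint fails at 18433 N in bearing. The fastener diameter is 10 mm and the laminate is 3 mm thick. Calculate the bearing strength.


sigma_br = F/(d*h) = 18433/(10*3) = 614.4 MPa

614.4 MPa


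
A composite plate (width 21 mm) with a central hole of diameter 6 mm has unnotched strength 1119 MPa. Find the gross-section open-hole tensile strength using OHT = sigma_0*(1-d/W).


OHT = sigma_0*(1-d/W) = 1119*(1-6/21) = 799.3 MPa

799.3 MPa


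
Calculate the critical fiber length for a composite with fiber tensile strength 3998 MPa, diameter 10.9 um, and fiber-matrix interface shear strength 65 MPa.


Lc = sigma_f * d / (2 * tau_i) = 3998 * 10.9 / (2 * 65) = 335.2 um

335.2 um


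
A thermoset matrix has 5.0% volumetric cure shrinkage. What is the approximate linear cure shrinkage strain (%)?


Linear shrinkage ≈ vol_shrink/3 = 5.0/3 = 1.667%

1.667%


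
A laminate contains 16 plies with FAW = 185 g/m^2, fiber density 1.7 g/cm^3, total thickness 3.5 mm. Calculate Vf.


Vf = n * FAW / (rho_f * h * 1000) = 16 * 185 / (1.7 * 3.5 * 1000) = 0.4975

0.4975


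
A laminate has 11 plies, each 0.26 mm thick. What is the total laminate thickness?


h = n * t_ply = 11 * 0.26 = 2.86 mm

2.86 mm


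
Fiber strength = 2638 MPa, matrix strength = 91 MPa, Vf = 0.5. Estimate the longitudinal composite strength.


sigma_1 = sigma_f*Vf + sigma_m*(1-Vf) = 2638*0.5 + 91*0.5 = 1364.5 MPa

1364.5 MPa


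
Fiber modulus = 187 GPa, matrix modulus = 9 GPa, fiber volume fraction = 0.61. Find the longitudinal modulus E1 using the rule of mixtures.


E1 = Ef*Vf + Em*(1-Vf) = 187*0.61 + 9*0.39 = 117.58 GPa

117.58 GPa


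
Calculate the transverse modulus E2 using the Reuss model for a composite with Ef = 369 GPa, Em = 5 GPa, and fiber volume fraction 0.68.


1/E2 = Vf/Ef + (1-Vf)/Em = 0.68/369 + 0.32/5
E2 = 15.19 GPa

15.19 GPa


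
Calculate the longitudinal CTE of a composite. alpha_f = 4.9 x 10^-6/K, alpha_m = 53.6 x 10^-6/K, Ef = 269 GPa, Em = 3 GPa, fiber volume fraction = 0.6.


E1 = Ef*Vf + Em*(1-Vf) = 162.6
alpha_1 = (alpha_f*Ef*Vf + alpha_m*Em*(1-Vf))/E1 = 5.26 x 10^-6/K

5.26 x 10^-6/K


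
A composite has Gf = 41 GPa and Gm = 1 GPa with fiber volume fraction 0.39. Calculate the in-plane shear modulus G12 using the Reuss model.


1/G12 = Vf/Gf + (1-Vf)/Gm = 0.39/41 + 0.61/1
G12 = 1.61 GPa

1.61 GPa


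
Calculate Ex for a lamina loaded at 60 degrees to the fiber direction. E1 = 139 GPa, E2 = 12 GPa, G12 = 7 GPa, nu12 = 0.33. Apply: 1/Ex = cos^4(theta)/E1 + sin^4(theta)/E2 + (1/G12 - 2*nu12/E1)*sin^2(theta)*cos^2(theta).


cos^4(60) = 0.0625, sin^4(60) = 0.5625, sin^2(60)*cos^2(60) = 0.1875
1/G12 - 2*nu12/E1 = 1/7 - 2*0.33/139 = 0.138109 GPa^-1
1/Ex = 0.0625/139 + 0.5625/12 + 0.138109*0.1875 = 0.0732201 GPa^-1
Ex = 13.66 GPa

13.66 GPa


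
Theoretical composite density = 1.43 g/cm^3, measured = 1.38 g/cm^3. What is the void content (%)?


Void% = (rho_theo - rho_actual)/rho_theo * 100 = (1.43 - 1.38)/1.43 * 100 = 3.5%

3.5%


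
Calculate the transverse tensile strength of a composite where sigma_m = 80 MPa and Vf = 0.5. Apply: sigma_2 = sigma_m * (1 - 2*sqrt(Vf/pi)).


factor = 1 - 2*sqrt(0.5/pi) = 0.2021
sigma_2 = 80 * 0.2021 = 16.17 MPa

16.17 MPa


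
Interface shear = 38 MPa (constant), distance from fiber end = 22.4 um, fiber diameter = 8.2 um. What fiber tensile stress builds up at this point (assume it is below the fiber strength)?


Force balance: sigma_f * (pi*d^2/4) = tau * (pi*d) * x  ->  sigma_f = 4 * tau * x / d
sigma_f = 4 * 38 * 22.4 / 8.2 = 415.2 MPa

415.2 MPa


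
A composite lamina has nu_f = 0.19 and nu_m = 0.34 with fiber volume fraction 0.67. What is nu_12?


nu_12 = nu_f*Vf + nu_m*(1-Vf) = 0.19*0.67 + 0.34*0.33 = 0.2395

0.2395


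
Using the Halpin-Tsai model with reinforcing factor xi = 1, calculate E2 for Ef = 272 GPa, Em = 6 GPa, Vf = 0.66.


eta = (Ef/Em - 1)/(Ef/Em + xi) = (45.3333 - 1)/(45.3333 + 1) = 0.9568
E2 = Em*(1+xi*eta*Vf)/(1-eta*Vf) = 26.57 GPa

26.57 GPa


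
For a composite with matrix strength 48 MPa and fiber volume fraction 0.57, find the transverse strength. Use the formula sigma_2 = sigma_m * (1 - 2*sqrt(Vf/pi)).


factor = 1 - 2*sqrt(0.57/pi) = 0.1481
sigma_2 = 48 * 0.1481 = 7.11 MPa

7.11 MPa


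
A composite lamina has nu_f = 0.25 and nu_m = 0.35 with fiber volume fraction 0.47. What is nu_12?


nu_12 = nu_f*Vf + nu_m*(1-Vf) = 0.25*0.47 + 0.35*0.53 = 0.303

0.303


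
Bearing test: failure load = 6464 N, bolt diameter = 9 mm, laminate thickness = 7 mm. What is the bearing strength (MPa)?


sigma_br = F/(d*h) = 6464/(9*7) = 102.6 MPa

102.6 MPa


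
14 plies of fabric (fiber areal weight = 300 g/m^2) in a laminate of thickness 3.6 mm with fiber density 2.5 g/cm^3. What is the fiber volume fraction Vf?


Vf = n * FAW / (rho_f * h * 1000) = 14 * 300 / (2.5 * 3.6 * 1000) = 0.4667

0.4667


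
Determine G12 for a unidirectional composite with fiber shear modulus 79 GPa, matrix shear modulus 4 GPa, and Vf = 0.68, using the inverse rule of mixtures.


1/G12 = Vf/Gf + (1-Vf)/Gm = 0.68/79 + 0.32/4
G12 = 11.29 GPa

11.29 GPa


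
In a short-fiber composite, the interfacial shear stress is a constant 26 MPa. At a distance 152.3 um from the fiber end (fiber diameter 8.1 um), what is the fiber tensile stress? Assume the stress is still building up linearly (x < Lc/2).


Force balance: sigma_f * (pi*d^2/4) = tau * (pi*d) * x  ->  sigma_f = 4 * tau * x / d
sigma_f = 4 * 26 * 152.3 / 8.1 = 1955.5 MPa

1955.5 MPa


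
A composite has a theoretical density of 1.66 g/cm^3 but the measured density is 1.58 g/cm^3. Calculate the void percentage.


Void% = (rho_theo - rho_actual)/rho_theo * 100 = (1.66 - 1.58)/1.66 * 100 = 4.82%

4.82%


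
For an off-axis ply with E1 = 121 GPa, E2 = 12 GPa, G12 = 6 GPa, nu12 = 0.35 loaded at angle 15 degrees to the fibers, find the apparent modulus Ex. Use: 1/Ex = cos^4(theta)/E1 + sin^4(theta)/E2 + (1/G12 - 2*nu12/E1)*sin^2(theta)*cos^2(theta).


cos^4(15) = 0.870513, sin^4(15) = 0.004487, sin^2(15)*cos^2(15) = 0.0625
1/G12 - 2*nu12/E1 = 1/6 - 2*0.35/121 = 0.160882 GPa^-1
1/Ex = 0.870513/121 + 0.004487/12 + 0.160882*0.0625 = 0.0176234 GPa^-1
Ex = 56.74 GPa

56.74 GPa


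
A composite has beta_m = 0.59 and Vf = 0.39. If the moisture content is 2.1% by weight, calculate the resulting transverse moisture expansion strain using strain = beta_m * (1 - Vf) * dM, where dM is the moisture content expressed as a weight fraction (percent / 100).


dM = 2.1/100 = 0.021
strain = beta_m * (1-Vf) * dM = 0.59 * 0.61 * 0.021 = 0.0075579

0.0075579


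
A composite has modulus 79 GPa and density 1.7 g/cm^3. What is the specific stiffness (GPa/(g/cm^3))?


Specific stiffness = E/rho = 79/1.7 = 46.5 GPa/(g/cm^3)

46.5 GPa/(g/cm^3)


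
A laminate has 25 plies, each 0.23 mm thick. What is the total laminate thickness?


h = n * t_ply = 25 * 0.23 = 5.75 mm

5.75 mm


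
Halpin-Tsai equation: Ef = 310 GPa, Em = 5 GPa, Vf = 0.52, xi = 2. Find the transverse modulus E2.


eta = (Ef/Em - 1)/(Ef/Em + xi) = (62.0 - 1)/(62.0 + 2) = 0.9531
E2 = Em*(1+xi*eta*Vf)/(1-eta*Vf) = 19.74 GPa

19.74 GPa


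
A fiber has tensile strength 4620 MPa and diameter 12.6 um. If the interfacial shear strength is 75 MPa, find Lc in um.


Lc = sigma_f * d / (2 * tau_i) = 4620 * 12.6 / (2 * 75) = 388.1 um

388.1 um


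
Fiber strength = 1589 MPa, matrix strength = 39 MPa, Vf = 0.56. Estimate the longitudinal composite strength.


sigma_1 = sigma_f*Vf + sigma_m*(1-Vf) = 1589*0.56 + 39*0.44 = 907.0 MPa

907.0 MPa


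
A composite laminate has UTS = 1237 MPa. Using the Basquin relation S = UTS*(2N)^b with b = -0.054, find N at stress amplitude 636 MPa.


N = 0.5 * (S/UTS)^(1/b) = 0.5 * (636/1237)^(1/-0.054) = 111996.1365 cycles

111996.1365 cycles


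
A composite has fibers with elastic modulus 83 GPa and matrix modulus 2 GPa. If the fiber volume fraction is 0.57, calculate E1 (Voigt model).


E1 = Ef*Vf + Em*(1-Vf) = 83*0.57 + 2*0.43 = 48.17 GPa

48.17 GPa


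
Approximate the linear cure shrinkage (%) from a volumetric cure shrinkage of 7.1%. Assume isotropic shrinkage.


Linear shrinkage ≈ vol_shrink/3 = 7.1/3 = 2.367%

2.367%


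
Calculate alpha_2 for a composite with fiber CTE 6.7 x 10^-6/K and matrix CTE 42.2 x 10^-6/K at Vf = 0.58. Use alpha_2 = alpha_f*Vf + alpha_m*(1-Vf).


alpha_2 = alpha_f*Vf + alpha_m*(1-Vf) = 6.7*0.58 + 42.2*0.42 = 21.6 x 10^-6/K

21.6 x 10^-6/K


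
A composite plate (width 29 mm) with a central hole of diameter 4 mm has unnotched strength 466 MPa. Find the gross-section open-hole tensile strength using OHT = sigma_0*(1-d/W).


OHT = sigma_0*(1-d/W) = 466*(1-4/29) = 401.7 MPa

401.7 MPa


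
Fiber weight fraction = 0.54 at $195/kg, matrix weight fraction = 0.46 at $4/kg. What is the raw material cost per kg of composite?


Cost = cost_f*Wf + cost_m*Wm = 195*0.54 + 4*0.46 = $107.14/kg

$107.14/kg


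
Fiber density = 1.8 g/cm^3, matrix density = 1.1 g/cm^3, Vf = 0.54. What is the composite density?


rho_c = rho_f*Vf + rho_m*(1-Vf) = 1.8*0.54 + 1.1*0.46 = 1.478 g/cm^3

1.478 g/cm^3


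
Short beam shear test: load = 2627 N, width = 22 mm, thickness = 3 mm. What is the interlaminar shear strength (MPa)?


ILSS = 3F/(4bh) = 3*2627/(4*22*3) = 29.85 MPa

29.85 MPa


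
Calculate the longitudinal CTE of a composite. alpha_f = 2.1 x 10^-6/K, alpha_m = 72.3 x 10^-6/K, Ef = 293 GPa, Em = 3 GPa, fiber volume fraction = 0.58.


E1 = Ef*Vf + Em*(1-Vf) = 171.2
alpha_1 = (alpha_f*Ef*Vf + alpha_m*Em*(1-Vf))/E1 = 2.62 x 10^-6/K

2.62 x 10^-6/K


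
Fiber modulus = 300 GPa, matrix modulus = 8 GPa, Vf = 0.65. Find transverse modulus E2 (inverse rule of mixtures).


1/E2 = Vf/Ef + (1-Vf)/Em = 0.65/300 + 0.35/8
E2 = 21.78 GPa

21.78 GPa


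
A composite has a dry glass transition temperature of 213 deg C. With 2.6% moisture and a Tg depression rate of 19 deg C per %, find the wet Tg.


Tg_wet = Tg_dry - k*moisture = 213 - 19*2.6 = 163.6 deg C

163.6 deg C


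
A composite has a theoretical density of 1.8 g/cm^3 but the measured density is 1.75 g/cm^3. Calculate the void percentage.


Void% = (rho_theo - rho_actual)/rho_theo * 100 = (1.8 - 1.75)/1.8 * 100 = 2.78%

2.78%
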